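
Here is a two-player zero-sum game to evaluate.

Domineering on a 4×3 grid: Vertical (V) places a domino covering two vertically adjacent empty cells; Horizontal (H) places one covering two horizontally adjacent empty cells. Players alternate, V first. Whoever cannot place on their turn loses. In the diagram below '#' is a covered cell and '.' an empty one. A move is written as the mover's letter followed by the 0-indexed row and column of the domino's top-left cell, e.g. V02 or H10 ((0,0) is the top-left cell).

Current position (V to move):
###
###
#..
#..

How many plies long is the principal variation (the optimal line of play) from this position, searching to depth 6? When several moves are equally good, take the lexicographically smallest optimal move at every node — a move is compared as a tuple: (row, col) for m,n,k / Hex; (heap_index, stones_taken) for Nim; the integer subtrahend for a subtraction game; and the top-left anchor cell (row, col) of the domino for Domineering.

PV length from [###/###/#../#..]: 1 ply

[###/###/#../#..] V move#1: V21:+1/###/###/##./##.*, V22:+1/###/###/#.#/#.#
[###/###/##./##.] end (terminal -1, H#2); searched ###/###/#../#.. to 6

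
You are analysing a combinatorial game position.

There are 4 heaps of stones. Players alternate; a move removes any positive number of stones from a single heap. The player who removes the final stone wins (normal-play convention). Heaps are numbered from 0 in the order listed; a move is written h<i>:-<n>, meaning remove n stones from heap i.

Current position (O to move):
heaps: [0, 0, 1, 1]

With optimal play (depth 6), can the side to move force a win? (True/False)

O winning at [(0,0,1,1)]: False

[(0,0,1,1)] O move#1: h2:-1:-1/(0,0,0,1)*, h3:-1:-1/(0,0,1,0)
[(0,0,0,1)] X move#2: h3:-1:+1/(0,0,0,0)*
[(0,0,0,0)] end (terminal -1, O#3); searched (0,0,1,1) to 6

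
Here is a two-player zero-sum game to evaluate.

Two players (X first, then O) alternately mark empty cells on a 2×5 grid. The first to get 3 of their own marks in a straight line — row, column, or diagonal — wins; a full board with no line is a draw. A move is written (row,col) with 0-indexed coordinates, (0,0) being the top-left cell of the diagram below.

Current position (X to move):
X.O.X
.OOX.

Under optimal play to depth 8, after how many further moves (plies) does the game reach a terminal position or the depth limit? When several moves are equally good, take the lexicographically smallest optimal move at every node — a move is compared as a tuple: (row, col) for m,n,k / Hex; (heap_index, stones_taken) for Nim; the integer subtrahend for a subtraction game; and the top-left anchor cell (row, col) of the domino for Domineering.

PV length from [X.O.X/.OOX.]: 4 plies

[X.O.X/.OOX.] X move#1: (0,1):-1/XXO.X/.OOX., (0,3):-1/X.OXX/.OOX., (1,0):+0/X.O.X/XOOX.*, (1,4):-1/X.O.X/.OOXX
[X.O.X/XOOX.] O move#2: (0,1):+0/XOO.X/XOOX.*, (0,3):+0/X.OOX/XOOX., (1,4):+0/X.O.X/XOOXO
[XOO.X/XOOX.] X move#3: (0,3):+0/XOOXX/XOOX.*, (1,4):-1/XOO.X/XOOXX
[XOOXX/XOOX.] O move#4: (1,4):+0/XOOXX/XOOXO*
[XOOXX/XOOXO] end (terminal +0, X#5); searched X.O.X/.OOX. to 8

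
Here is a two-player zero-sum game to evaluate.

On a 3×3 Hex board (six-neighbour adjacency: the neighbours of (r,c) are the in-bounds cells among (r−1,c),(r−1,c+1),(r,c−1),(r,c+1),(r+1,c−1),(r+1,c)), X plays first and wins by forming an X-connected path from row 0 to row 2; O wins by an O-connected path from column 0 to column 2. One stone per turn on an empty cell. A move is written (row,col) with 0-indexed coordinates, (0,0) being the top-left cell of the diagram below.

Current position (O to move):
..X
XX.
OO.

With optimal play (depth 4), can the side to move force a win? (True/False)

O winning at [..X/XX./OO.]: True

p1 O@[..X/XX./OO.]: (0,0)[O.X/XX./OO.]+1* (0,1)[.OX/XX./OO.]+1 (1,2)[..X/XXO/OO.]+1 (2,2)[..X/XX./OOO]+1
p2 X@[O.X/XX./OO.]: (0,1)[OXX/XX./OO.]-1* (1,2)[O.X/XXX/OO.]-1 (2,2)[O.X/XX./OOX]-1
p3 O@[OXX/XX./OO.]: (1,2)[OXX/XXO/OO.]+1* (2,2)[OXX/XX./OOO]+1
p4 X@[OXX/XXO/OO.] terminal -1; root [..X/XX./OO.] d4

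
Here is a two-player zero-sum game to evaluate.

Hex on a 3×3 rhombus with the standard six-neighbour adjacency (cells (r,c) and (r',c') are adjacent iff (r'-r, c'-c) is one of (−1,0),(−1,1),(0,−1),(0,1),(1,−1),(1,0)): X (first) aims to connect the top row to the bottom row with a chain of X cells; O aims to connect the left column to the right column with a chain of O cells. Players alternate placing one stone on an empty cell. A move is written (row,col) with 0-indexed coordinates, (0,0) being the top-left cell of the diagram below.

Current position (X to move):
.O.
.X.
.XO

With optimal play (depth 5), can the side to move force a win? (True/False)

[.O./.X./.XO] X move#1: (0,0):+1/XO./.X./.XO*, (0,2):+1/.OX/.X./.XO, (1,0):+1/.O./XX./.XO, (1,2):-1/.O./.XX/.XO, (2,0):-1/.O./.X./XXO
[XO./.X./.XO] O move#2: (0,2):-1/XOO/.X./.XO*, (1,0):-1/XO./OX./.XO, (1,2):-1/XO./.XO/.XO, (2,0):-1/XO./.X./OXO
[XOO/.X./.XO] X move#3: (1,0):+1/XOO/XX./.XO*, (1,2):-1/XOO/.XX/.XO, (2,0):-1/XOO/.X./XXO
[XOO/XX./.XO] end (terminal -1, O#4); searched .O./.X./.XO to 5

X winning at [.O./.X./.XO]: True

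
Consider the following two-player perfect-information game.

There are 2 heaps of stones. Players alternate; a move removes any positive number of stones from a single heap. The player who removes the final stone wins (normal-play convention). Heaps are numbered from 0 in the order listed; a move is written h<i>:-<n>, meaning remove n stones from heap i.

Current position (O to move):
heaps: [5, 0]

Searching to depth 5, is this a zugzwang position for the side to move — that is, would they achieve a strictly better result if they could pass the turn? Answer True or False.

zugzwang((5,0), O) = False

[(5,0)] O move#1: h0:-1:-1/(4,0), h0:-2:-1/(3,0), h0:-3:-1/(2,0), h0:-4:-1/(1,0), h0:-5:+1/(0,0)*
[(0,0)] end (terminal -1, X#2); searched (5,0) to 5
suppose O passes — search the same position with X to move:
pass> [(5,0)] X move#1: h0:-1:-1/(4,0), h0:-2:-1/(3,0), h0:-3:-1/(2,0), h0:-4:-1/(1,0), h0:-5:+1/(0,0)*
pass> [(0,0)] end (terminal -1, O#2); searched (5,0) to 5
for O: play +1, pass -1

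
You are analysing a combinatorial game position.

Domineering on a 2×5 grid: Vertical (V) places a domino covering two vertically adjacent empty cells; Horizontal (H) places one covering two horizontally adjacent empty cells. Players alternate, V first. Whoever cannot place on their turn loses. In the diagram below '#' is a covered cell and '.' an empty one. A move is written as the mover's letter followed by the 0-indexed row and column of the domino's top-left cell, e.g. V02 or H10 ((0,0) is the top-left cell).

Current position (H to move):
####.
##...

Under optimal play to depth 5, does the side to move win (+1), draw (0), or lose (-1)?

[####./##...] H move#1: H12:-1/####./####., H13:+1/####./##.##*
[####./##.##] end (terminal -1, V#2); searched ####./##... to 5

value(####./##..., H) = +1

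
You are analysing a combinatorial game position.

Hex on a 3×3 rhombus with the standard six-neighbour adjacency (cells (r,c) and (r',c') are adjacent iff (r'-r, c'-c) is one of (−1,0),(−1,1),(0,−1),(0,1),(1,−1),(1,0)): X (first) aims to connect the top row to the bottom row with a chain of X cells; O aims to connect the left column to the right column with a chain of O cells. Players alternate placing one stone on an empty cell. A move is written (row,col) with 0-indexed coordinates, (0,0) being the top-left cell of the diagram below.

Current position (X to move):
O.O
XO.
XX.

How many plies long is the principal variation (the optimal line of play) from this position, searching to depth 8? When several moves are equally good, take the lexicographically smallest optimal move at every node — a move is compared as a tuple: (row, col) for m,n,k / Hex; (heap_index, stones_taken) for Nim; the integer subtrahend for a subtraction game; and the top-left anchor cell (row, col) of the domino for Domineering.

[O.O/XO./XX.] X move#1: (0,1):+1/OXO/XO./XX.*, (1,2):-1/O.O/XOX/XX., (2,2):-1/O.O/XO./XXX
[OXO/XO./XX.] end (terminal -1, O#2); searched O.O/XO./XX. to 8

PV length from [O.O/XO./XX.]: 1 ply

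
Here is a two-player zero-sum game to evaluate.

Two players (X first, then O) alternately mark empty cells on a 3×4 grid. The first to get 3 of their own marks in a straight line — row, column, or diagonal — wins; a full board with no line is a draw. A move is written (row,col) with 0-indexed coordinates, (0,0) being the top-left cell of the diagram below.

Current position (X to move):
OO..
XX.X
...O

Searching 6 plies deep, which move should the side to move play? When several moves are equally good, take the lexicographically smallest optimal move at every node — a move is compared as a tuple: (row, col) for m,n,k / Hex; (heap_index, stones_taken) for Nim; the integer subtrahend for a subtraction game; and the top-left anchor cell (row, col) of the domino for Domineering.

ply 1, X at OO../XX.X/...O | (0,2)=-1→OOX./XX.X/...O; (0,3)=-1→OO.X/XX.X/...O; (1,2)=+1→OO../XXXX/...O*; (2,0)=-1→OO../XX.X/X..O; (2,1)=-1→OO../XX.X/.X.O; (2,2)=-1→OO../XX.X/..XO
ply 2: OO../XXXX/...O is terminal -1 (O); from OO../XX.X/...O depth 6

X's best at [OO../XX.X/...O]: (1,2)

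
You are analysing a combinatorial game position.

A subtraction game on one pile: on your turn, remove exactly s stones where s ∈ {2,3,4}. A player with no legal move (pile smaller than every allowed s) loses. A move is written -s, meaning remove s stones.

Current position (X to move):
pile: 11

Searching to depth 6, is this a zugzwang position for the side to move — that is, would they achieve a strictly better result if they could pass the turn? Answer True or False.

zugzwang(11, X) = False

p1 X@[11]: -2[9]-1 -3[8]-1 -4[7]+1*
p2 O@[7]: -2[5]-1* -3[4]-1 -4[3]-1
p3 X@[5]: -2[3]-1 -3[2]-1 -4[1]+1*
p4 O@[1] terminal -1; root [11] d6
pass branch (O moves first from the same position):
  | p1 O@[11]: -2[9]-1 -3[8]-1 -4[7]+1*
  | p2 X@[7]: -2[5]-1* -3[4]-1 -4[3]-1
  | p3 O@[5]: -2[3]-1 -3[2]-1 -4[1]+1*
  | p4 X@[1] terminal -1; root [11] d6
X moving scores +1; X passing scores -1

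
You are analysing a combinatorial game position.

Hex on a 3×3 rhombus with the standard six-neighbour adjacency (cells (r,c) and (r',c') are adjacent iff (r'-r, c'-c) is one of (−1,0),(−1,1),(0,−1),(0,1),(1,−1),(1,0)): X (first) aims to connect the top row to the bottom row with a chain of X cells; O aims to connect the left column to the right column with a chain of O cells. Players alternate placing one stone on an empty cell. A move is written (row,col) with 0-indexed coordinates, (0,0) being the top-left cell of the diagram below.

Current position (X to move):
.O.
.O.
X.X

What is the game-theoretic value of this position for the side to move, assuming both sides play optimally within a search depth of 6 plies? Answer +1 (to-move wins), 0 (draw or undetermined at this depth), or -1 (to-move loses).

ply 1, X at .O./.O./X.X | (0,0)=-1→XO./.O./X.X*; (0,2)=-1→.OX/.O./X.X; (1,0)=-1→.O./XO./X.X; (1,2)=-1→.O./.OX/X.X; (2,1)=-1→.O./.O./XXX
ply 2, O at XO./.O./X.X | (0,2)=-1→XOO/.O./X.X; (1,0)=+1→XO./OO./X.X*; (1,2)=-1→XO./.OO/X.X; (2,1)=-1→XO./.O./XOX
ply 3, X at XO./OO./X.X | (0,2)=-1→XOX/OO./X.X*; (1,2)=-1→XO./OOX/X.X; (2,1)=-1→XO./OO./XXX
ply 4, O at XOX/OO./X.X | (1,2)=+1→XOX/OOO/X.X*; (2,1)=-1→XOX/OO./XOX
ply 5: XOX/OOO/X.X is terminal -1 (X); from .O./.O./X.X depth 6

value(.O./.O./X.X, X) = -1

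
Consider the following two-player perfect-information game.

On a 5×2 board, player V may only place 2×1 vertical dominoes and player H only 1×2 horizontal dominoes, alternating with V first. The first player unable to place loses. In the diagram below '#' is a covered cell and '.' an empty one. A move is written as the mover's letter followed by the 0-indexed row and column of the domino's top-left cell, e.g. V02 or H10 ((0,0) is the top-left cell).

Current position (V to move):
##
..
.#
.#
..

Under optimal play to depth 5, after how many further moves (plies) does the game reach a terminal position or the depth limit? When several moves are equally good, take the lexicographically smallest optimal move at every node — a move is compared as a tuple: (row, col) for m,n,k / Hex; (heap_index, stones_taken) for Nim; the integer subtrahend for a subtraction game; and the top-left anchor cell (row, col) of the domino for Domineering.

PV length from [##/../.#/.#/..]: 2 plies

[##/../.#/.#/..] V move#1: V10:-1/##/#./##/.#/..*, V20:-1/##/../##/##/.., V30:-1/##/../.#/##/#.
[##/#./##/.#/..] H move#2: H40:+1/##/#./##/.#/##*
[##/#./##/.#/##] end (terminal -1, V#3); searched ##/../.#/.#/.. to 5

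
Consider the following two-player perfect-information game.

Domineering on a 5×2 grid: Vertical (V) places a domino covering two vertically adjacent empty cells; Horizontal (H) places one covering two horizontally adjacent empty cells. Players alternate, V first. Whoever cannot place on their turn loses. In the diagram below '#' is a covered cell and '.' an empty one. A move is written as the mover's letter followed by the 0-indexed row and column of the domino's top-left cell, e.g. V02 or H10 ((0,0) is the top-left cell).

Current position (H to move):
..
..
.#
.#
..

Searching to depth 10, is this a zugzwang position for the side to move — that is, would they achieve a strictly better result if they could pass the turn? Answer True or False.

ply 1, H at ../../.#/.#/.. | H00=+1→##/../.#/.#/..*; H10=+1→../##/.#/.#/..; H40=-1→../../.#/.#/##
ply 2, V at ##/../.#/.#/.. | V10=-1→##/#./##/.#/..*; V20=-1→##/../##/##/..; V30=-1→##/../.#/##/#.
ply 3, H at ##/#./##/.#/.. | H40=+1→##/#./##/.#/##*
ply 4: ##/#./##/.#/## is terminal -1 (V); from ../../.#/.#/.. depth 10
if H skipped the turn, V would face:
~ ply 1, V at ../../.#/.#/.. | V00=+1→#./#./.#/.#/..*; V01=+1→.#/.#/.#/.#/..; V10=+1→../#./##/.#/..; V20=-1→../../##/##/..; V30=-1→../../.#/##/#.
~ ply 2, H at #./#./.#/.#/.. | H40=-1→#./#./.#/.#/##*
~ ply 3, V at #./#./.#/.#/## | V01=+1→##/##/.#/.#/##*; V20=+1→#./#./##/##/##
~ ply 4: ##/##/.#/.#/## is terminal -1 (H); from ../../.#/.#/.. depth 10
compare (H): move=+1 vs pass=-1

zugzwang(../../.#/.#/.., H) = False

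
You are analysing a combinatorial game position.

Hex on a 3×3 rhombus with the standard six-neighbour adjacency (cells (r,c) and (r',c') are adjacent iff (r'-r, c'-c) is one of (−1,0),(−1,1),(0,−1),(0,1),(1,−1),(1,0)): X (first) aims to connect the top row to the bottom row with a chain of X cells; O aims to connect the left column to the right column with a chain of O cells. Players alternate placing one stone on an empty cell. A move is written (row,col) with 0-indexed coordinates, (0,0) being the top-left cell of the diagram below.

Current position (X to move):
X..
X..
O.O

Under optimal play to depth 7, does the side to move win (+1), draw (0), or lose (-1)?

value(X../X../O.O, X) = -1

[X../X../O.O] X move#1: (0,1):-1/XX./X../O.O*, (0,2):-1/X.X/X../O.O, (1,1):-1/X../XX./O.O, (1,2):-1/X../X.X/O.O, (2,1):-1/X../X../OXO
[XX./X../O.O] O move#2: (0,2):+1/XXO/X../O.O*, (1,1):+1/XX./XO./O.O, (1,2):+1/XX./X.O/O.O, (2,1):+1/XX./X../OOO
[XXO/X../O.O] X move#3: (1,1):-1/XXO/XX./O.O*, (1,2):-1/XXO/X.X/O.O, (2,1):-1/XXO/X../OXO
[XXO/XX./O.O] O move#4: (1,2):-1/XXO/XXO/O.O, (2,1):+1/XXO/XX./OOO*
[XXO/XX./OOO] end (terminal -1, X#5); searched X../X../O.O to 7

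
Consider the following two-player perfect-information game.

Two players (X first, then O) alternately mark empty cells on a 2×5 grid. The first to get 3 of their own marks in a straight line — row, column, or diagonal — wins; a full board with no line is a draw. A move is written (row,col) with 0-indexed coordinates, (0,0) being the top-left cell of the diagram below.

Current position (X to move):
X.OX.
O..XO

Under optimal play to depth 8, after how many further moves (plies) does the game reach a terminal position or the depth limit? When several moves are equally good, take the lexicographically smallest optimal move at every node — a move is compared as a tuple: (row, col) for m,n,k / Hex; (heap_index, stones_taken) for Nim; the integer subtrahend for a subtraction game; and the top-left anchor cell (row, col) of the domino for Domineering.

PV length from [X.OX./O..XO]: 4 plies

[X.OX./O..XO] X move#1: (0,1):+0/XXOX./O..XO*, (0,4):+0/X.OXX/O..XO, (1,1):+0/X.OX./OX.XO, (1,2):+0/X.OX./O.XXO
[XXOX./O..XO] O move#2: (0,4):+0/XXOXO/O..XO*, (1,1):+0/XXOX./OO.XO, (1,2):+0/XXOX./O.OXO
[XXOXO/O..XO] X move#3: (1,1):+0/XXOXO/OX.XO*, (1,2):+0/XXOXO/O.XXO
[XXOXO/OX.XO] O move#4: (1,2):+0/XXOXO/OXOXO*
[XXOXO/OXOXO] end (terminal +0, X#5); searched X.OX./O..XO to 8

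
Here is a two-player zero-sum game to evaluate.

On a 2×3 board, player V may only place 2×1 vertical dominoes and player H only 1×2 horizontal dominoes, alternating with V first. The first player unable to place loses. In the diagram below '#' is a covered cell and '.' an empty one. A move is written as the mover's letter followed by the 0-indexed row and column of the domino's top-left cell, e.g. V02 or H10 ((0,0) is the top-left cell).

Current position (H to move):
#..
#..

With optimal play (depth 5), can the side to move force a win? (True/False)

H winning at [#../#..]: True

[#../#..] H move#1: H01:+1/###/#..*, H11:+1/#../###
[###/#..] end (terminal -1, V#2); searched #../#.. to 5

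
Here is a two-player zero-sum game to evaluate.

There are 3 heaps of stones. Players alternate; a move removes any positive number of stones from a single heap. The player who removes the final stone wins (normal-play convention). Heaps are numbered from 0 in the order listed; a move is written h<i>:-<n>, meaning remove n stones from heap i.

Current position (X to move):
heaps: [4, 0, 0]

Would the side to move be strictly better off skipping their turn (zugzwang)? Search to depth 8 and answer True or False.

zugzwang((4,0,0), X) = False

p1 X@[(4,0,0)]: h0:-1[(3,0,0)]-1 h0:-2[(2,0,0)]-1 h0:-3[(1,0,0)]-1 h0:-4[(0,0,0)]+1*
p2 O@[(0,0,0)] terminal -1; root [(4,0,0)] d8
pass branch (O moves first from the same position):
  | p1 O@[(4,0,0)]: h0:-1[(3,0,0)]-1 h0:-2[(2,0,0)]-1 h0:-3[(1,0,0)]-1 h0:-4[(0,0,0)]+1*
  | p2 X@[(0,0,0)] terminal -1; root [(4,0,0)] d8
X moving scores +1; X passing scores -1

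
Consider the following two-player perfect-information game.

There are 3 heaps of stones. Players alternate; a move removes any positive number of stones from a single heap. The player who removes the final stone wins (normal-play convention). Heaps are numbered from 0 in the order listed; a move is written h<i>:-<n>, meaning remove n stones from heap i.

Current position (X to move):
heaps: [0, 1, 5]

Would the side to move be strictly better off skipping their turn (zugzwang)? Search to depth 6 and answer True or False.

[(0,1,5)] X move#1: h1:-1:-1/(0,0,5), h2:-1:-1/(0,1,4), h2:-2:-1/(0,1,3), h2:-3:-1/(0,1,2), h2:-4:+1/(0,1,1)*, h2:-5:-1/(0,1,0)
[(0,1,1)] O move#2: h1:-1:-1/(0,0,1)*, h2:-1:-1/(0,1,0)
[(0,0,1)] X move#3: h2:-1:+1/(0,0,0)*
[(0,0,0)] end (terminal -1, O#4); searched (0,1,5) to 6
if X skipped the turn, O would face:
~ [(0,1,5)] O move#1: h1:-1:-1/(0,0,5), h2:-1:-1/(0,1,4), h2:-2:-1/(0,1,3), h2:-3:-1/(0,1,2), h2:-4:+1/(0,1,1)*, h2:-5:-1/(0,1,0)
~ [(0,1,1)] X move#2: h1:-1:-1/(0,0,1)*, h2:-1:-1/(0,1,0)
~ [(0,0,1)] O move#3: h2:-1:+1/(0,0,0)*
~ [(0,0,0)] end (terminal -1, X#4); searched (0,1,5) to 6
compare (X): move=+1 vs pass=-1

zugzwang((0,1,5), X) = False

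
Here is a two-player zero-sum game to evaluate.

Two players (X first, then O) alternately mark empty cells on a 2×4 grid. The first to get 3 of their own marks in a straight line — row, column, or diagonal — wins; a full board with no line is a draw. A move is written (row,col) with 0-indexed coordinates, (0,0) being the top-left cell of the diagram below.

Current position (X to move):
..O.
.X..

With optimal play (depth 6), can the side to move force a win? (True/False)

X winning at [..O./.X..]: True

[..O./.X..] X move#1: (0,0):+0/X.O./.X.., (0,1):+0/.XO./.X.., (0,3):+0/..OX/.X.., (1,0):+0/..O./XX.., (1,2):+1/..O./.XX.*, (1,3):+0/..O./.X.X
[..O./.XX.] O move#2: (0,0):-1/O.O./.XX.*, (0,1):-1/.OO./.XX., (0,3):-1/..OO/.XX., (1,0):-1/..O./OXX., (1,3):-1/..O./.XXO
[O.O./.XX.] X move#3: (0,1):+1/OXO./.XX.*, (0,3):-1/O.OX/.XX., (1,0):+1/O.O./XXX., (1,3):+1/O.O./.XXX
[OXO./.XX.] O move#4: (0,3):-1/OXOO/.XX.*, (1,0):-1/OXO./OXX., (1,3):-1/OXO./.XXO
[OXOO/.XX.] X move#5: (1,0):+1/OXOO/XXX.*, (1,3):+1/OXOO/.XXX
[OXOO/XXX.] end (terminal -1, O#6); searched ..O./.X.. to 6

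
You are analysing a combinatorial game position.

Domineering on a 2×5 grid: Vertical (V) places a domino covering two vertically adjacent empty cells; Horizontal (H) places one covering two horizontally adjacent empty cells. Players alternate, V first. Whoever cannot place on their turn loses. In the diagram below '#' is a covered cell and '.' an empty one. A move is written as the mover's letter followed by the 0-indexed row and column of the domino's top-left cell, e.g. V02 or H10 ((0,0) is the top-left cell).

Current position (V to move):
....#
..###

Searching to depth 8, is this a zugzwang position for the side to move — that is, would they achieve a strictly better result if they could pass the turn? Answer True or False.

zugzwang(....#/..###, V) = False

[....#/..###] V move#1: V00:-1/#...#/#.###, V01:+1/.#..#/.####*
[.#..#/.####] H move#2: H02:-1/.####/.####*
[.####/.####] V move#3: V00:+1/#####/#####*
[#####/#####] end (terminal -1, H#4); searched ....#/..### to 8
suppose V passes — search the same position with H to move:
pass> [....#/..###] H move#1: H00:+1/##..#/..###*, H01:-1/.##.#/..###, H02:-1/..###/..###, H10:+1/....#/#####
pass> [##..#/..###] end (terminal -1, V#2); searched ....#/..### to 8
for V: play +1, pass -1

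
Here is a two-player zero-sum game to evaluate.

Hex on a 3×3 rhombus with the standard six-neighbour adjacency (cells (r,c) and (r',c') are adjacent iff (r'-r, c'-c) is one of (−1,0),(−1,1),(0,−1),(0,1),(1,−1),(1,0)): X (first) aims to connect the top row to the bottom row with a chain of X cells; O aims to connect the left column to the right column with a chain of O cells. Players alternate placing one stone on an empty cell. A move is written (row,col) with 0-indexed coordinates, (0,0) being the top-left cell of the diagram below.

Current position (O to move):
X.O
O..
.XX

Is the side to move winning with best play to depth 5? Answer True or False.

ply 1, O at X.O/O../.XX | (0,1)=+1→XOO/O../.XX*; (1,1)=+1→X.O/OO./.XX; (1,2)=+1→X.O/O.O/.XX; (2,0)=+1→X.O/O../OXX
ply 2: XOO/O../.XX is terminal -1 (X); from X.O/O../.XX depth 5

O winning at [X.O/O../.XX]: True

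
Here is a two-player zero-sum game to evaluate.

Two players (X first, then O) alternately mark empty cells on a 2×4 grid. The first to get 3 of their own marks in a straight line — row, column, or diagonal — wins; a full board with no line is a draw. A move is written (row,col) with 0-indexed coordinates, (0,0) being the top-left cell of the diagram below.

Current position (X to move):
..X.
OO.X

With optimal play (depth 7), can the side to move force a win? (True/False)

[..X./OO.X] X move#1: (0,0):-1/X.X./OO.X, (0,1):-1/.XX./OO.X, (0,3):-1/..XX/OO.X, (1,2):+0/..X./OOXX*
[..X./OOXX] O move#2: (0,0):+0/O.X./OOXX*, (0,1):+0/.OX./OOXX, (0,3):+0/..XO/OOXX
[O.X./OOXX] X move#3: (0,1):+0/OXX./OOXX*, (0,3):+0/O.XX/OOXX
[OXX./OOXX] O move#4: (0,3):+0/OXXO/OOXX*
[OXXO/OOXX] end (terminal +0, X#5); searched ..X./OO.X to 7

X winning at [..X./OO.X]: False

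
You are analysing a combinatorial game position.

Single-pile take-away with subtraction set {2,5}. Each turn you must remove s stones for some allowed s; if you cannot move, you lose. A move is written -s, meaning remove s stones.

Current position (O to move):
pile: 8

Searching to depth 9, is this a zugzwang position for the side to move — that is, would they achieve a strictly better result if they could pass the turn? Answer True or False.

zugzwang(8, O) = True

[8] O move#1: -2:-1/6*, -5:-1/3
[6] X move#2: -2:+1/4*, -5:+1/1
[4] O move#3: -2:-1/2*
[2] X move#4: -2:+1/0*
[0] end (terminal -1, O#5); searched 8 to 9
pass branch (X moves first from the same position):
  | [8] X move#1: -2:-1/6*, -5:-1/3
  | [6] O move#2: -2:+1/4*, -5:+1/1
  | [4] X move#3: -2:-1/2*
  | [2] O move#4: -2:+1/0*
  | [0] end (terminal -1, X#5); searched 8 to 9
O moving scores -1; O passing scores +1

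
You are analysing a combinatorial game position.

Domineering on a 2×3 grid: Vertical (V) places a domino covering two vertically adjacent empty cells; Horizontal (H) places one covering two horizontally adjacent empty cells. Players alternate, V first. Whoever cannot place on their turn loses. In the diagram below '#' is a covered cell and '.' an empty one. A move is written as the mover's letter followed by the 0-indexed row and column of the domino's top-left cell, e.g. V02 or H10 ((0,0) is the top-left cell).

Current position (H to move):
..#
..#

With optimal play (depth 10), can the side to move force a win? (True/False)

ply 1, H at ..#/..# | H00=+1→###/..#*; H10=+1→..#/###
ply 2: ###/..# is terminal -1 (V); from ..#/..# depth 10

H winning at [..#/..#]: True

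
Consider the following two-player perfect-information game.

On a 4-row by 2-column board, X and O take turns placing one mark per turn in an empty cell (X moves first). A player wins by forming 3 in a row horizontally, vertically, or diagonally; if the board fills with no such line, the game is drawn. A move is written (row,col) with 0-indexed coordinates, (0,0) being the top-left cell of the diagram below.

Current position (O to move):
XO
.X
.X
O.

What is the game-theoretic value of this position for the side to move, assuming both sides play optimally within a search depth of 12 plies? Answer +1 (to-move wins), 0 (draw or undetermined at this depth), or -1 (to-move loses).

ply 1, O at XO/.X/.X/O. | (1,0)=-1→XO/OX/.X/O.; (2,0)=-1→XO/.X/OX/O.; (3,1)=+0→XO/.X/.X/OO*
ply 2, X at XO/.X/.X/OO | (1,0)=+0→XO/XX/.X/OO*; (2,0)=+0→XO/.X/XX/OO
ply 3, O at XO/XX/.X/OO | (2,0)=+0→XO/XX/OX/OO*
ply 4: XO/XX/OX/OO is terminal +0 (X); from XO/.X/.X/O. depth 12

value(XO/.X/.X/O., O) = 0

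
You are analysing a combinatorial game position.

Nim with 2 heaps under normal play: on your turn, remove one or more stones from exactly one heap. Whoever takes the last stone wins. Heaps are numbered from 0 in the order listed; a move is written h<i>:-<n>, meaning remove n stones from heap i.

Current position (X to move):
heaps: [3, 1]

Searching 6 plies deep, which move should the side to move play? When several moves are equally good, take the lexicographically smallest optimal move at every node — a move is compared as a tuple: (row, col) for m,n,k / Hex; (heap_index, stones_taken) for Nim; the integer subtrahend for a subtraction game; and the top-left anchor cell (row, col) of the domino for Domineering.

p1 X@[(3,1)]: h0:-1[(2,1)]-1 h0:-2[(1,1)]+1* h0:-3[(0,1)]-1 h1:-1[(3,0)]-1
p2 O@[(1,1)]: h0:-1[(0,1)]-1* h1:-1[(1,0)]-1
p3 X@[(0,1)]: h1:-1[(0,0)]+1*
p4 O@[(0,0)] terminal -1; root [(3,1)] d6

X's best at [(3,1)]: h0:-2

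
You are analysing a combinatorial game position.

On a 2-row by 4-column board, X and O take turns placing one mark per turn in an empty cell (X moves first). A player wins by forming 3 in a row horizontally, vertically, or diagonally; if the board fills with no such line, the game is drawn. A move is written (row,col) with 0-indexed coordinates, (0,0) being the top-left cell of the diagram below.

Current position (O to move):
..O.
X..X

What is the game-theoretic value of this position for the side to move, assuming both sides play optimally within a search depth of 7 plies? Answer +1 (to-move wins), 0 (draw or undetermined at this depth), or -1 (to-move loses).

value(..O./X..X, O) = +1

p1 O@[..O./X..X]: (0,0)[O.O./X..X]+0 (0,1)[.OO./X..X]+1* (0,3)[..OO/X..X]+0 (1,1)[..O./XO.X]+0 (1,2)[..O./X.OX]+0
p2 X@[.OO./X..X]: (0,0)[XOO./X..X]-1* (0,3)[.OOX/X..X]-1 (1,1)[.OO./XX.X]-1 (1,2)[.OO./X.XX]-1
p3 O@[XOO./X..X]: (0,3)[XOOO/X..X]+1* (1,1)[XOO./XO.X]+0 (1,2)[XOO./X.OX]+0
p4 X@[XOOO/X..X] terminal -1; root [..O./X..X] d7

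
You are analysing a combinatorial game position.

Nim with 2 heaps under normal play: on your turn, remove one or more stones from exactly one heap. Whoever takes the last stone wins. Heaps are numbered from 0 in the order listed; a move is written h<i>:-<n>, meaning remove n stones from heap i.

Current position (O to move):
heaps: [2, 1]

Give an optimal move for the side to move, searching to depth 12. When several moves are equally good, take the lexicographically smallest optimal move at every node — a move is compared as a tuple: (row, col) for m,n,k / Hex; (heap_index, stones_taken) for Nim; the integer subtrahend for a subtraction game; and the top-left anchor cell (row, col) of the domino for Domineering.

p1 O@[(2,1)]: h0:-1[(1,1)]+1* h0:-2[(0,1)]-1 h1:-1[(2,0)]-1
p2 X@[(1,1)]: h0:-1[(0,1)]-1* h1:-1[(1,0)]-1
p3 O@[(0,1)]: h1:-1[(0,0)]+1*
p4 X@[(0,0)] terminal -1; root [(2,1)] d12

O's best at [(2,1)]: h0:-1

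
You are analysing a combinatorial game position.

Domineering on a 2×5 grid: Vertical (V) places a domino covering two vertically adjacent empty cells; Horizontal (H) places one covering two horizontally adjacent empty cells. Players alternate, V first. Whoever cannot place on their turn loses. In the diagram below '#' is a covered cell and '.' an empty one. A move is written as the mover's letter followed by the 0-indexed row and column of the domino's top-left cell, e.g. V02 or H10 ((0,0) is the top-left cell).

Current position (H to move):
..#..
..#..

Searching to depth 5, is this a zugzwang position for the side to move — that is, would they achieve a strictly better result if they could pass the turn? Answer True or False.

zugzwang(..#../..#.., H) = True

ply 1, H at ..#../..#.. | H00=-1→###../..#..*; H03=-1→..###/..#..; H10=-1→..#../###..; H13=-1→..#../..###
ply 2, V at ###../..#.. | V03=+1→####./..##.*; V04=+1→###.#/..#.#
ply 3, H at ####./..##. | H10=-1→####./####.*
ply 4, V at ####./####. | V04=+1→#####/#####*
ply 5: #####/##### is terminal -1 (H); from ..#../..#.. depth 5
suppose H passes — search the same position with V to move:
pass> ply 1, V at ..#../..#.. | V00=-1→#.#../#.#..*; V01=-1→.##../.##..; V03=-1→..##./..##.; V04=-1→..#.#/..#.#
pass> ply 2, H at #.#../#.#.. | H03=+1→#.###/#.#..*; H13=+1→#.#../#.###
pass> ply 3, V at #.###/#.#.. | V01=-1→#####/###..*
pass> ply 4, H at #####/###.. | H13=+1→#####/#####*
pass> ply 5: #####/##### is terminal -1 (V); from ..#../..#.. depth 5
for H: play -1, pass +1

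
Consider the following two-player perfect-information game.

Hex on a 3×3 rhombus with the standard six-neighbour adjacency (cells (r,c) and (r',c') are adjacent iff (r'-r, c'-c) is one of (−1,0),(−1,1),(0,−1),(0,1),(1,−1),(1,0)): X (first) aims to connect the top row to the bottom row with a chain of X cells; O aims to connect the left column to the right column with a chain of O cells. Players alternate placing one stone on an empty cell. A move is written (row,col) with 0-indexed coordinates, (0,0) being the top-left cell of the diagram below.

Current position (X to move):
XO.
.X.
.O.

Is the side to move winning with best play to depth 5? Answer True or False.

X winning at [XO./.X./.O.]: True

[XO./.X./.O.] X move#1: (0,2):-1/XOX/.X./.O., (1,0):-1/XO./XX./.O., (1,2):+1/XO./.XX/.O.*, (2,0):+1/XO./.X./XO., (2,2):+1/XO./.X./.OX
[XO./.XX/.O.] O move#2: (0,2):-1/XOO/.XX/.O.*, (1,0):-1/XO./OXX/.O., (2,0):-1/XO./.XX/OO., (2,2):-1/XO./.XX/.OO
[XOO/.XX/.O.] X move#3: (1,0):+1/XOO/XXX/.O.*, (2,0):-1/XOO/.XX/XO., (2,2):-1/XOO/.XX/.OX
[XOO/XXX/.O.] O move#4: (2,0):-1/XOO/XXX/OO.*, (2,2):-1/XOO/XXX/.OO
[XOO/XXX/OO.] X move#5: (2,2):+1/XOO/XXX/OOX*
[XOO/XXX/OOX] end (terminal -1, O#6); searched XO./.X./.O. to 5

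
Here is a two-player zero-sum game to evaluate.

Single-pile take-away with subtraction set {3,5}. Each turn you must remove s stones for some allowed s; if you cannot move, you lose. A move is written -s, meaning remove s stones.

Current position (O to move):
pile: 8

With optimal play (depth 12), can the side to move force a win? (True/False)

O winning at [8]: False

ply 1, O at 8 | -3=-1→5*; -5=-1→3
ply 2, X at 5 | -3=+1→2*; -5=+1→0
ply 3: 2 is terminal -1 (O); from 8 depth 12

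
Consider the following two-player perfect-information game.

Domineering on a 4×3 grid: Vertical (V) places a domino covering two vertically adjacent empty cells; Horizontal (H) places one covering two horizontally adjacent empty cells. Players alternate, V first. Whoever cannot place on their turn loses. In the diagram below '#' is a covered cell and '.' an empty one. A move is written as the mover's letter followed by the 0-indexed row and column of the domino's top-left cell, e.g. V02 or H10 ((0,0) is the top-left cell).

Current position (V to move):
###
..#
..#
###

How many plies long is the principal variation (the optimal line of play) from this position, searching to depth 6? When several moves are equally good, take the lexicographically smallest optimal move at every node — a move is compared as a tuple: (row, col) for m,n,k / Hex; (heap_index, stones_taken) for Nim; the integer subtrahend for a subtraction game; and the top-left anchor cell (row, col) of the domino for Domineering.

PV length from [###/..#/..#/###]: 1 ply

ply 1, V at ###/..#/..#/### | V10=+1→###/#.#/#.#/###*; V11=+1→###/.##/.##/###
ply 2: ###/#.#/#.#/### is terminal -1 (H); from ###/..#/..#/### depth 6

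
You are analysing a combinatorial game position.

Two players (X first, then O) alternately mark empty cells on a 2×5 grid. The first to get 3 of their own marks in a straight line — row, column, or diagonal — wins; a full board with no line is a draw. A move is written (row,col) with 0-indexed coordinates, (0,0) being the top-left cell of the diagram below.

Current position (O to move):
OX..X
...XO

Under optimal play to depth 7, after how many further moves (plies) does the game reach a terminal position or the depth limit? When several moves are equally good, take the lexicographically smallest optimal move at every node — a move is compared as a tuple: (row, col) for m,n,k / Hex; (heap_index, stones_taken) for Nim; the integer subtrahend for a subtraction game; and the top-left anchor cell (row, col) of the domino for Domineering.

[OX..X/...XO] O move#1: (0,2):+0/OXO.X/...XO*, (0,3):+0/OX.OX/...XO, (1,0):+0/OX..X/O..XO, (1,1):+0/OX..X/.O.XO, (1,2):+0/OX..X/..OXO
[OXO.X/...XO] X move#2: (0,3):+0/OXOXX/...XO*, (1,0):+0/OXO.X/X..XO, (1,1):+0/OXO.X/.X.XO, (1,2):+0/OXO.X/..XXO
[OXOXX/...XO] O move#3: (1,0):+0/OXOXX/O..XO*, (1,1):+0/OXOXX/.O.XO, (1,2):+0/OXOXX/..OXO
[OXOXX/O..XO] X move#4: (1,1):+0/OXOXX/OX.XO*, (1,2):+0/OXOXX/O.XXO
[OXOXX/OX.XO] O move#5: (1,2):+0/OXOXX/OXOXO*
[OXOXX/OXOXO] end (terminal +0, X#6); searched OX..X/...XO to 7

PV length from [OX..X/...XO]: 5 plies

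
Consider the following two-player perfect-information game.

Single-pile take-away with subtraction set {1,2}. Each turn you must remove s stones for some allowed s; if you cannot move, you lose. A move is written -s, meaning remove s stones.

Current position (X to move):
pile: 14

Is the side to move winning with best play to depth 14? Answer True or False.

p1 X@[14]: -1[13]-1 -2[12]+1*
p2 O@[12]: -1[11]-1* -2[10]-1
p3 X@[11]: -1[10]-1 -2[9]+1*
p4 O@[9]: -1[8]-1* -2[7]-1
p5 X@[8]: -1[7]-1 -2[6]+1*
p6 O@[6]: -1[5]-1* -2[4]-1
p7 X@[5]: -1[4]-1 -2[3]+1*
p8 O@[3]: -1[2]-1* -2[1]-1
p9 X@[2]: -1[1]-1 -2[0]+1*
p10 O@[0] terminal -1; root [14] d14

X winning at [14]: True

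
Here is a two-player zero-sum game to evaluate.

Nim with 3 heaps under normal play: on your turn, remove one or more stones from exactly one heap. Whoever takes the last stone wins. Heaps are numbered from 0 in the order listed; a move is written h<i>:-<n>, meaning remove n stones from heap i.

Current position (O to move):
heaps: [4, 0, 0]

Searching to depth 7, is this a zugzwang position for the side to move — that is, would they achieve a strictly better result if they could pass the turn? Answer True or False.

zugzwang((4,0,0), O) = False

ply 1, O at (4,0,0) | h0:-1=-1→(3,0,0); h0:-2=-1→(2,0,0); h0:-3=-1→(1,0,0); h0:-4=+1→(0,0,0)*
ply 2: (0,0,0) is terminal -1 (X); from (4,0,0) depth 7
if O skipped the turn, X would face:
~ ply 1, X at (4,0,0) | h0:-1=-1→(3,0,0); h0:-2=-1→(2,0,0); h0:-3=-1→(1,0,0); h0:-4=+1→(0,0,0)*
~ ply 2: (0,0,0) is terminal -1 (O); from (4,0,0) depth 7
compare (O): move=+1 vs pass=-1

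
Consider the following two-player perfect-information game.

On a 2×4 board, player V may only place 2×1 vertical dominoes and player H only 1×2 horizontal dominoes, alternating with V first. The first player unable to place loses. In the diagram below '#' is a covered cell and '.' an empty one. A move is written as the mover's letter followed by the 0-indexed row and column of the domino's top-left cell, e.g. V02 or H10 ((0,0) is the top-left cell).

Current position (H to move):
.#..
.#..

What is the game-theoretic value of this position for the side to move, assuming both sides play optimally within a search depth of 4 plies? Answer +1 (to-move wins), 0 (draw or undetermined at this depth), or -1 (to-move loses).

p1 H@[.#../.#..]: H02[.###/.#..]+1* H12[.#../.###]+1
p2 V@[.###/.#..]: V00[####/##..]-1*
p3 H@[####/##..]: H12[####/####]+1*
p4 V@[####/####] terminal -1; root [.#../.#..] d4

value(.#../.#.., H) = +1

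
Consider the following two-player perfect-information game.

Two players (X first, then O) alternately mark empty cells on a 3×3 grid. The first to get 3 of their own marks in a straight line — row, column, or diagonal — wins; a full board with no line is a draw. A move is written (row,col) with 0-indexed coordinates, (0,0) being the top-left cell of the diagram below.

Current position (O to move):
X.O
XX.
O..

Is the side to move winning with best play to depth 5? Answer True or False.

O winning at [X.O/XX./O..]: False

p1 O@[X.O/XX./O..]: (0,1)[XOO/XX./O..]-1* (1,2)[X.O/XXO/O..]-1 (2,1)[X.O/XX./OO.]-1 (2,2)[X.O/XX./O.O]-1
p2 X@[XOO/XX./O..]: (1,2)[XOO/XXX/O..]+1* (2,1)[XOO/XX./OX.]+1 (2,2)[XOO/XX./O.X]+1
p3 O@[XOO/XXX/O..] terminal -1; root [X.O/XX./O..] d5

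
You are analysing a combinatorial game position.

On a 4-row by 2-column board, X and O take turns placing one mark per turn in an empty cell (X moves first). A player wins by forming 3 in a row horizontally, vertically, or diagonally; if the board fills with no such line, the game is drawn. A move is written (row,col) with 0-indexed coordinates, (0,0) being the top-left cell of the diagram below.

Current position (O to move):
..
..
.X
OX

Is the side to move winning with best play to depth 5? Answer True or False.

ply 1, O at ../../.X/OX | (0,0)=-1→O./../.X/OX; (0,1)=-1→.O/../.X/OX; (1,0)=-1→../O./.X/OX; (1,1)=+0→../.O/.X/OX*; (2,0)=-1→../../OX/OX
ply 2, X at ../.O/.X/OX | (0,0)=+0→X./.O/.X/OX*; (0,1)=+0→.X/.O/.X/OX; (1,0)=+0→../XO/.X/OX; (2,0)=+0→../.O/XX/OX
ply 3, O at X./.O/.X/OX | (0,1)=+0→XO/.O/.X/OX*; (1,0)=+0→X./OO/.X/OX; (2,0)=+0→X./.O/OX/OX
ply 4, X at XO/.O/.X/OX | (1,0)=+0→XO/XO/.X/OX*; (2,0)=+0→XO/.O/XX/OX
ply 5, O at XO/XO/.X/OX | (2,0)=+0→XO/XO/OX/OX*
ply 6: XO/XO/OX/OX is terminal +0 (X); from ../../.X/OX depth 5

O winning at [../../.X/OX]: False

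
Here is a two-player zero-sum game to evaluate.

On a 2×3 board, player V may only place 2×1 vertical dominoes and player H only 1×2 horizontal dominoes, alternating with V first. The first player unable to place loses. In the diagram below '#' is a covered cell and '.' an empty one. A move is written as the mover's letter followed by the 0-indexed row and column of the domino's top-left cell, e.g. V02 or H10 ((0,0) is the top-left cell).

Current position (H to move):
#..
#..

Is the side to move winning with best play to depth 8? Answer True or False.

H winning at [#../#..]: True

[#../#..] H move#1: H01:+1/###/#..*, H11:+1/#../###
[###/#..] end (terminal -1, V#2); searched #../#.. to 8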